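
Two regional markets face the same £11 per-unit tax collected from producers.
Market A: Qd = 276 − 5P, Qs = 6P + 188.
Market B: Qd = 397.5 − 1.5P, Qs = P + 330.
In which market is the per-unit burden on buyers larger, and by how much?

Market A: pre-tax P* = £8, Q* = 236; post-tax Q = 206; per-unit burden on buyers = £6.
Market B: pre-tax P* = £27, Q* = 357; post-tax Q = 350.4; per-unit burden on buyers = £4.4.
Difference: £6 vs £4.4 → market A is larger by £1.6.

Market A, by £1.6.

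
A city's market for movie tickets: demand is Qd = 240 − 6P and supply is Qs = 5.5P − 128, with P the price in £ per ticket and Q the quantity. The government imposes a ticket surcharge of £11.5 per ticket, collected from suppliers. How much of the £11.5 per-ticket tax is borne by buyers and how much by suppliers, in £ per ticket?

Before the tax: set 240 − 6P = 5.5P − 128 → P* = £32, Q* = 48.
With the tax collected from suppliers, supply shifts: Qs = 5.5(P − 11.5) − 128.
New equilibrium: buyers pay £37.5, suppliers receive £26, Q = 15. (Wedge: Pb − Ps = 11.5.)
Burden on buyers: £5.5; on suppliers: £6. (They sum to £11.5.)
The less price-elastic side of the market bears the larger share of a per-unit tax.

Buyers bear £5.5 per ticket; suppliers bear £6 per ticket.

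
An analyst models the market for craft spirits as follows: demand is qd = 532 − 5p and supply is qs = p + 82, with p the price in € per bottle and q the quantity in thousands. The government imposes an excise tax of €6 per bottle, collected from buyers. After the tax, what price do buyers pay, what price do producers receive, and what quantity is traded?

Buyers pay €76; producers receive €70; quantity = 152.

Before the tax: set 532 − 5p = p + 82 → p* = €75, q* = 157.
With the tax collected from buyers, demand (in seller-price terms) shifts: qd = 532 − 5(p + 6).
New equilibrium: buyers pay €76, producers receive €70, q = 152. (Wedge: pb − ps = 6.)
The less price-elastic side of the market bears the larger share of a per-unit tax.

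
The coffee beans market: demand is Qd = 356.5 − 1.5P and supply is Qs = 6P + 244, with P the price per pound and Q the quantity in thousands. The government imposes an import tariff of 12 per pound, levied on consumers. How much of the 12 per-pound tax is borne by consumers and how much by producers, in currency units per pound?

Consumers bear 9.6 per pound; producers bear 2.4 per pound.

Before the tax: set 356.5 − 1.5P = 6P + 244 → P* = 15, Q* = 334.
With the tax collected from consumers, demand (in seller-price terms) shifts: Qd = 356.5 − 1.5(P + 12).
Solving gives Q = 319.6 with consumers paying 24.6 and producers receiving 12.6 (the 12 wedge).
Burden on consumers: 9.6; on producers: 2.4. (They sum to 12.)
The less price-elastic side of the market bears the larger share of a per-unit tax.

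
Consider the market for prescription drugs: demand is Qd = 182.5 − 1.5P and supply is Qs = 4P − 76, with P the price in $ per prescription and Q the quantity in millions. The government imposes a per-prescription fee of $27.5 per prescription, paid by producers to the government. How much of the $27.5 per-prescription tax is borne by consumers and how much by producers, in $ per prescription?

Without the tax, 182.5 − 1.5P = 4P − 76 gives 5.5P = 258.5, so P* = $47 and Q* = 112.
With the tax collected from producers, supply shifts: Qs = 4(P − 27.5) − 76.
New equilibrium: consumers pay $67, producers receive $39.5, Q = 82. (Wedge: Pb − Ps = 27.5.)
Burden on consumers: $20; on producers: $7.5. (They sum to $27.5.)

Consumers bear $20 per prescription; producers bear $7.5 per prescription.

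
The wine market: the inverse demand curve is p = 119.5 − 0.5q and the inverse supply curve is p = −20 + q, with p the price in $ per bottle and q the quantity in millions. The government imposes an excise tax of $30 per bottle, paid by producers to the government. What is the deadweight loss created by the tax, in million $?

Deadweight loss = $300 million.

Rewrite in direct form: qd = 239 − 2p and qs = p + 20.
Without the tax, 239 − 2p = p + 20 gives 3p = 219, so p* = $73 and q* = 93.
With the tax collected from producers, supply shifts: qs = (p − 30) + 20.
Solving gives q = 73 with consumers paying $83 and producers receiving $53 (the $30 wedge).
Quantity falls by |ΔQ| = |93 − 73| = 20.
DWL = ½ · t · |ΔQ| = ½ · 30 · 20 = $300.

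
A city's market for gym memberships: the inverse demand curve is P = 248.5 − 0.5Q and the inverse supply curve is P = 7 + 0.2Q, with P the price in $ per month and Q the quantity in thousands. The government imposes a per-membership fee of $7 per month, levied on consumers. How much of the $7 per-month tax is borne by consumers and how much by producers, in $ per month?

Consumers bear $5 per month; producers bear $2 per month.

Rewrite in direct form: Qd = 497 − 2P and Qs = 5P − 35.
Before the tax: set 497 − 2P = 5P − 35 → P* = $76, Q* = 345.
With the tax collected from consumers, demand (in seller-price terms) shifts: Qd = 497 − 2(P + 7).
Solving gives Q = 335 with consumers paying $81 and producers receiving $74 (the $7 wedge).
Burden on consumers: $5; on producers: $2. (They sum to $7.)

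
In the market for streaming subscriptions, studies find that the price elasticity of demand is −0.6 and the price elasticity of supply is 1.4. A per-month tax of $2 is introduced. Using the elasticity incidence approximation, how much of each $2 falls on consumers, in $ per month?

Incidence ratio: consumers' share ≈ εs / (εs + |εd|) = 1.4 / (1.4 + 0.6) = 0.7.
So consumers bear ≈ 0.7 × $2 = $1.4; suppliers bear $0.6.

Consumers bear ≈ $1.4 per month.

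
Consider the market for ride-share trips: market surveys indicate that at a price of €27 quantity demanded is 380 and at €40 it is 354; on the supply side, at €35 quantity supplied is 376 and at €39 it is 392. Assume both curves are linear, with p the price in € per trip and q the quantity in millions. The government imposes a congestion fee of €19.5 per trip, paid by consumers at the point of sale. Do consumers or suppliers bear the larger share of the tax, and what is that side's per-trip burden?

Demand slope: (354 − 380)/(40 − 27) = -2, so qd = 434 − 2p.
Supply slope: (392 − 376)/(39 − 35) = 4, so qs = 4p + 236.
Without the tax, 434 − 2p = 4p + 236 gives 6p = 198, so p* = €33 and q* = 368.
With the tax collected from consumers, demand (in seller-price terms) shifts: qd = 434 − 2(p + 19.5).
Solving gives q = 342 with consumers paying €46 and suppliers receiving €26.5 (the €19.5 wedge).
Per-trip burden: consumers €13, suppliers €6.5.
Consumers take the larger share because demand is less price-elastic here (demand slope 2 vs supply slope 4).

Consumers bear the larger share: €13 per trip.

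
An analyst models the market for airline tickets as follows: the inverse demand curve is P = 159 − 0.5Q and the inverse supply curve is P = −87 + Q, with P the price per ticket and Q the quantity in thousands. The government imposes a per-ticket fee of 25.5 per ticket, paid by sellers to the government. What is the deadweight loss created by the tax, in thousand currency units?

Deadweight loss = 216.75 thousand.

Inverting to Q(P) form: Qd = 318 − 2P; Qs = P + 87.
Without the tax, 318 − 2P = P + 87 gives 3P = 231, so P* = 77 and Q* = 164.
With the tax collected from sellers, supply shifts: Qs = (P − 25.5) + 87.
New equilibrium: buyers pay 85.5, sellers receive 60, Q = 147. (Wedge: Pb − Ps = 25.5.)
Quantity falls by |ΔQ| = |164 − 147| = 17.
DWL = ½ · t · |ΔQ| = ½ · 25.5 · 17 = 216.75.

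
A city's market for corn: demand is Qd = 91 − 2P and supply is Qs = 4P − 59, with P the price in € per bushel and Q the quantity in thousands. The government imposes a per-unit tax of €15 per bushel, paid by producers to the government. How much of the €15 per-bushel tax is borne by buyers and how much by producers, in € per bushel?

Buyers bear €10 per bushel; producers bear €5 per bushel.

Without the tax, 91 − 2P = 4P − 59 gives 6P = 150, so P* = €25 and Q* = 41.
With the tax collected from producers, supply shifts: Qs = 4(P − 15) − 59.
New equilibrium: buyers pay €35, producers receive €20, Q = 21. (Wedge: Pb − Ps = 15.)
Burden on buyers: €10; on producers: €5. (They sum to €15.)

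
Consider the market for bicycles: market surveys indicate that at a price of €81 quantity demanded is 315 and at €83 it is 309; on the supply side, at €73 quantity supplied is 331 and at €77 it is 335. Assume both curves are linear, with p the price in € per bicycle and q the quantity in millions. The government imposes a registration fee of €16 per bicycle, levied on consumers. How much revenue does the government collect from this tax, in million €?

Demand slope: (309 − 315)/(83 − 81) = -3, so qd = 558 − 3p.
Supply slope: (335 − 331)/(77 − 73) = 1, so qs = p + 258.
Without the tax, 558 − 3p = p + 258 gives 4p = 300, so p* = €75 and q* = 333.
With the tax collected from consumers, demand (in seller-price terms) shifts: qd = 558 − 3(p + 16).
Solving gives q = 321 with consumers paying €79 and suppliers receiving €63 (the €16 wedge).
Revenue = t · Q = 16 · 321 = €5136.

Tax revenue = €5136 million.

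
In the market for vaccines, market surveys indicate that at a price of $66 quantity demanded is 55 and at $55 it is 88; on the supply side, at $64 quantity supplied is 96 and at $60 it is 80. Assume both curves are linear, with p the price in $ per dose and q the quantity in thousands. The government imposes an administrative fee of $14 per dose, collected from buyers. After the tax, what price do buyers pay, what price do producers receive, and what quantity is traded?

Buyers pay $67; producers receive $53; quantity = 52.

Demand slope: (88 − 55)/(55 − 66) = -3, so qd = 253 − 3p.
Supply slope: (80 − 96)/(60 − 64) = 4, so qs = 4p − 160.
Without the tax, 253 − 3p = 4p − 160 gives 7p = 413, so p* = $59 and q* = 76.
With the tax collected from buyers, demand (in seller-price terms) shifts: qd = 253 − 3(p + 14).
Solving gives q = 52 with buyers paying $67 and producers receiving $53 (the $14 wedge).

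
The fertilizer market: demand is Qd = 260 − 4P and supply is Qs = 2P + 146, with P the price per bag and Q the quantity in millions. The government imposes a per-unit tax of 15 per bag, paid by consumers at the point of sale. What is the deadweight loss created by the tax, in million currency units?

Before the tax: set 260 − 4P = 2P + 146 → P* = 19, Q* = 184.
With the tax collected from consumers, demand (in seller-price terms) shifts: Qd = 260 − 4(P + 15).
New equilibrium: consumers pay 24, producers receive 9, Q = 164. (Wedge: Pb − Ps = 15.)
Quantity falls by |ΔQ| = |184 − 164| = 20.
DWL = ½ · t · |ΔQ| = ½ · 15 · 20 = 150.

Deadweight loss = 150 million.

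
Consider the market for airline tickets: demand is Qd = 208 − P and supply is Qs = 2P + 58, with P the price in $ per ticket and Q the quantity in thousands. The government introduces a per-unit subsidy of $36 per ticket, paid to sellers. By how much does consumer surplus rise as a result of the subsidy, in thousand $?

Without the subsidy, 208 − P = 2P + 58 gives 3P = 150, so P* = $50 and Q* = 158.
With a per-unit subsidy paid to sellers, each receives P + 36 per unit sold, so supply becomes Qs = 2(P + 36) + 58.
Solving gives Q = 182 with buyers paying $26 and sellers receiving $62 (the $36 wedge).
ΔCS is the trapezoid between Q = 182 and Q = 158 of height $24: ½ · (158 + 182) · 24 = $4080.

Consumer surplus rises by $4080 thousand.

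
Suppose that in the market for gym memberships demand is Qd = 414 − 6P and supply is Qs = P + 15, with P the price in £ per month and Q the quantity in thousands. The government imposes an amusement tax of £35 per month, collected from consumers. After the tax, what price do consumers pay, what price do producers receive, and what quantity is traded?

Consumers pay £62; producers receive £27; quantity = 42.

Before the tax: set 414 − 6P = P + 15 → P* = £57, Q* = 72.
With the tax collected from consumers, demand (in seller-price terms) shifts: Qd = 414 − 6(P + 35).
Solving gives Q = 42 with consumers paying £62 and producers receiving £27 (the £35 wedge).
The less price-elastic side of the market bears the larger share of a per-unit tax.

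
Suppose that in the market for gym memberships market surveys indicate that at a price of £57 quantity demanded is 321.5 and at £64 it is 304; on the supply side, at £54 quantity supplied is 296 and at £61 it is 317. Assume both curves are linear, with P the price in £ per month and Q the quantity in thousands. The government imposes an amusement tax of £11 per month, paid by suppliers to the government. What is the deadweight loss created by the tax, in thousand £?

Demand slope: (304 − 321.5)/(64 − 57) = -2.5, so Qd = 464 − 2.5P.
Supply slope: (317 − 296)/(61 − 54) = 3, so Qs = 3P + 134.
Without the tax, 464 − 2.5P = 3P + 134 gives 5.5P = 330, so P* = £60 and Q* = 314.
With the tax collected from suppliers, supply shifts: Qs = 3(P − 11) + 134.
New equilibrium: buyers pay £66, suppliers receive £55, Q = 299. (Wedge: Pb − Ps = 11.)
Quantity falls by |ΔQ| = |314 − 299| = 15.
DWL = ½ · t · |ΔQ| = ½ · 11 · 15 = £82.5.

Deadweight loss = £82.5 thousand.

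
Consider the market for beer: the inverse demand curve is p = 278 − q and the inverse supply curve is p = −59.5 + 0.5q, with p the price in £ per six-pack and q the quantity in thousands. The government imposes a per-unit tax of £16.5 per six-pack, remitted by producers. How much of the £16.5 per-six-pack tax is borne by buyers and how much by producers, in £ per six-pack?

Inverting to q(p) form: qd = 278 − p; qs = 2p + 119.
Without the tax, 278 − p = 2p + 119 gives 3p = 159, so p* = £53 and q* = 225.
With the tax collected from producers, supply shifts: qs = 2(p − 16.5) + 119.
New equilibrium: buyers pay £64, producers receive £47.5, q = 214. (Wedge: pb − ps = 16.5.)
Burden on buyers: £11; on producers: £5.5. (They sum to £16.5.)

Buyers bear £11 per six-pack; producers bear £5.5 per six-pack.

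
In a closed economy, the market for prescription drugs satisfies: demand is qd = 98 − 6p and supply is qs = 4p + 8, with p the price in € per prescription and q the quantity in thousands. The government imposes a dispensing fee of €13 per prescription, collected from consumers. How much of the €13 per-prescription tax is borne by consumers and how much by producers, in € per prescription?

Before the tax: set 98 − 6p = 4p + 8 → p* = €9, q* = 44.
With the tax collected from consumers, demand (in seller-price terms) shifts: qd = 98 − 6(p + 13).
New equilibrium: consumers pay €14.2, producers receive €1.2, q = 12.8. (Wedge: pb − ps = 13.)
Burden on consumers: €5.2; on producers: €7.8. (They sum to €13.)

Consumers bear €5.2 per prescription; producers bear €7.8 per prescription.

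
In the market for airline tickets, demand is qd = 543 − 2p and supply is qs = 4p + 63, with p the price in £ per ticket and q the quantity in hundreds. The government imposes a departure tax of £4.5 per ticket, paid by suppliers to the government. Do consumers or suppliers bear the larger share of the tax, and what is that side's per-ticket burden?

Without the tax, 543 − 2p = 4p + 63 gives 6p = 480, so p* = £80 and q* = 383.
With the tax collected from suppliers, supply shifts: qs = 4(p − 4.5) + 63.
Solving gives q = 377 with consumers paying £83 and suppliers receiving £78.5 (the £4.5 wedge).
Per-ticket burden: consumers £3, suppliers £1.5.
Consumers take the larger share because demand is less price-elastic here (demand slope 2 vs supply slope 4).

Consumers bear the larger share: £3 per ticket.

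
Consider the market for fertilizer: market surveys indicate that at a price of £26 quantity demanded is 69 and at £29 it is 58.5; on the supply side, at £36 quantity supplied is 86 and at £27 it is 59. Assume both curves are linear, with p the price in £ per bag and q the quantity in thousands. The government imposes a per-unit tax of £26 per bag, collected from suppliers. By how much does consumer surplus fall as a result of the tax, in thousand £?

Demand slope: (58.5 − 69)/(29 − 26) = -3.5, so qd = 160 − 3.5p.
Supply slope: (59 − 86)/(27 − 36) = 3, so qs = 3p − 22.
Without the tax, 160 − 3.5p = 3p − 22 gives 6.5p = 182, so p* = £28 and q* = 62.
With the tax collected from suppliers, supply shifts: qs = 3(p − 26) − 22.
Solving gives q = 20 with consumers paying £40 and suppliers receiving £14 (the £26 wedge).
ΔCS is the trapezoid between Q = 20 and Q = 62 of height £12: ½ · (62 + 20) · 12 = £492.

Consumer surplus falls by £492 thousand.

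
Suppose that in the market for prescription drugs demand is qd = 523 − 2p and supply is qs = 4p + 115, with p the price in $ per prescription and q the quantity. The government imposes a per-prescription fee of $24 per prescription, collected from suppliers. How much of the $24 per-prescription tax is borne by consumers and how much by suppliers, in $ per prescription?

Consumers bear $16 per prescription; suppliers bear $8 per prescription.

Without the tax, 523 − 2p = 4p + 115 gives 6p = 408, so p* = $68 and q* = 387.
With the tax collected from suppliers, supply shifts: qs = 4(p − 24) + 115.
New equilibrium: consumers pay $84, suppliers receive $60, q = 355. (Wedge: pb − ps = 24.)
Burden on consumers: $16; on suppliers: $8. (They sum to $24.)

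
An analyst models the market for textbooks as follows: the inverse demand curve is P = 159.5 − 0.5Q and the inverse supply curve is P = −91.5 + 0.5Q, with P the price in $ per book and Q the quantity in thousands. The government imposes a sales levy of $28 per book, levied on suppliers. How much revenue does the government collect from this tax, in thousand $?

Tax revenue = $6244 thousand.

Inverting to Q(P) form: Qd = 319 − 2P; Qs = 2P + 183.
Without the tax, 319 − 2P = 2P + 183 gives 4P = 136, so P* = $34 and Q* = 251.
With the tax collected from suppliers, supply shifts: Qs = 2(P − 28) + 183.
New equilibrium: buyers pay $48, suppliers receive $20, Q = 223. (Wedge: Pb − Ps = 28.)
Revenue = t · Q = 28 · 223 = $6244.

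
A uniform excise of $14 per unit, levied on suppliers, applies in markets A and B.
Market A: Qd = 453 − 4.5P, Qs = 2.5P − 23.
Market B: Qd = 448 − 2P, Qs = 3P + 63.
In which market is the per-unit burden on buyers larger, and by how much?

Market A: pre-tax P* = $68, Q* = 147; post-tax Q = 124.5; per-unit burden on buyers = $5.
Market B: pre-tax P* = $77, Q* = 294; post-tax Q = 277.2; per-unit burden on buyers = $8.4.
Difference: $5 vs $8.4 → market B is larger by $3.4.

Market B, by $3.4.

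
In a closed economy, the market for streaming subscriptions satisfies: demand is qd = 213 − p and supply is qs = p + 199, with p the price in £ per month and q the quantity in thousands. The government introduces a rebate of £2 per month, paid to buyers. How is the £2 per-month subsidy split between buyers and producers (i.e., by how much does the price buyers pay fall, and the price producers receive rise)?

Without the subsidy, 213 − p = p + 199 gives 2p = 14, so p* = £7 and q* = 206.
With a per-unit subsidy paid to buyers, each effectively pays p − 2, so demand becomes qd = 213 − (p − 2).
Solving gives q = 207 with buyers paying £6 and producers receiving £8 (the £2 wedge).
Gain to buyers: £1; to producers: £1. (They sum to £2.)

Buyers gain £1 per month; producers gain £1 per month.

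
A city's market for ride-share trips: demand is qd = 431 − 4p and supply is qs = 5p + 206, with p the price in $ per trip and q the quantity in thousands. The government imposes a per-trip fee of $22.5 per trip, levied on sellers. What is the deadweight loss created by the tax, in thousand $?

Before the tax: set 431 − 4p = 5p + 206 → p* = $25, q* = 331.
With the tax collected from sellers, supply shifts: qs = 5(p − 22.5) + 206.
Solving gives q = 281 with buyers paying $37.5 and sellers receiving $15 (the $22.5 wedge).
Quantity falls by |ΔQ| = |331 − 281| = 50.
DWL = ½ · t · |ΔQ| = ½ · 22.5 · 50 = $562.5.

Deadweight loss = $562.5 thousand.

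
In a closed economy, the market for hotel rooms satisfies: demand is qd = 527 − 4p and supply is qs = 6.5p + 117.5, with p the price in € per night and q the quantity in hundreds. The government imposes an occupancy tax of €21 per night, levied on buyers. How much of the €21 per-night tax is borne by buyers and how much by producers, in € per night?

Buyers bear €13 per night; producers bear €8 per night.

Without the tax, 527 − 4p = 6.5p + 117.5 gives 10.5p = 409.5, so p* = €39 and q* = 371.
With the tax collected from buyers, demand (in seller-price terms) shifts: qd = 527 − 4(p + 21).
Solving gives q = 319 with buyers paying €52 and producers receiving €31 (the €21 wedge).
Burden on buyers: €13; on producers: €8. (They sum to €21.)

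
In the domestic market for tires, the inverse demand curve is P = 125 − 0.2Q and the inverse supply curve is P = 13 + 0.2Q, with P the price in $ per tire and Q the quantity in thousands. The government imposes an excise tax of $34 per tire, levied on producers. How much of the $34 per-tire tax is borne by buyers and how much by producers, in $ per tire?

Inverting to Q(P) form: Qd = 625 − 5P; Qs = 5P − 65.
Before the tax: set 625 − 5P = 5P − 65 → P* = $69, Q* = 280.
With the tax collected from producers, supply shifts: Qs = 5(P − 34) − 65.
Solving gives Q = 195 with buyers paying $86 and producers receiving $52 (the $34 wedge).
Burden on buyers: $17; on producers: $17. (They sum to $34.)
The less price-elastic side of the market bears the larger share of a per-unit tax.

Buyers bear $17 per tire; producers bear $17 per tire.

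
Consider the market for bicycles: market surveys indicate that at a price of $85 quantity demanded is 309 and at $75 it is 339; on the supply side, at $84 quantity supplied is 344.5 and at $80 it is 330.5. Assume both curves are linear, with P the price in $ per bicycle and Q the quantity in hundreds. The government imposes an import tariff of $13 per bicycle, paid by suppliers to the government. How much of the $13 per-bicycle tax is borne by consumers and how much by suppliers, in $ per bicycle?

Demand slope: (339 − 309)/(75 − 85) = -3, so Qd = 564 − 3P.
Supply slope: (330.5 − 344.5)/(80 − 84) = 3.5, so Qs = 3.5P + 50.5.
Before the tax: set 564 − 3P = 3.5P + 50.5 → P* = $79, Q* = 327.
With the tax collected from suppliers, supply shifts: Qs = 3.5(P − 13) + 50.5.
New equilibrium: consumers pay $86, suppliers receive $73, Q = 306. (Wedge: Pb − Ps = 13.)
Burden on consumers: $7; on suppliers: $6. (They sum to $13.)
The less price-elastic side of the market bears the larger share of a per-unit tax.

Consumers bear $7 per bicycle; suppliers bear $6 per bicycle.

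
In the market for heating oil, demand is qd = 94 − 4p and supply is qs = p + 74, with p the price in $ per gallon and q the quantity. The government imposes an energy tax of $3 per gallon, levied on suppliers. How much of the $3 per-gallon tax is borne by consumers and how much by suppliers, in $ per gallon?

Before the tax: set 94 − 4p = p + 74 → p* = $4, q* = 78.
With the tax collected from suppliers, supply shifts: qs = (p − 3) + 74.
New equilibrium: consumers pay $4.6, suppliers receive $1.6, q = 75.6. (Wedge: pb − ps = 3.)
Burden on consumers: $0.6; on suppliers: $2.4. (They sum to $3.)
The less price-elastic side of the market bears the larger share of a per-unit tax.

Consumers bear $0.6 per gallon; suppliers bear $2.4 per gallon.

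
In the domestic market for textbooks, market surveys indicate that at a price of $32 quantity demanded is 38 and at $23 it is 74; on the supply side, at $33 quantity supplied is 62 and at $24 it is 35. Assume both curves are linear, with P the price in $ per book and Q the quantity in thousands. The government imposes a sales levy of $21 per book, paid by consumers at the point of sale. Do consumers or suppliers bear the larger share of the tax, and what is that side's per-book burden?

Demand slope: (74 − 38)/(23 − 32) = -4, so Qd = 166 − 4P.
Supply slope: (35 − 62)/(24 − 33) = 3, so Qs = 3P − 37.
Without the tax, 166 − 4P = 3P − 37 gives 7P = 203, so P* = $29 and Q* = 50.
With the tax collected from consumers, demand (in seller-price terms) shifts: Qd = 166 − 4(P + 21).
New equilibrium: consumers pay $38, suppliers receive $17, Q = 14. (Wedge: Pb − Ps = 21.)
Per-book burden: consumers $9, suppliers $12.
Suppliers take the larger share because supply is less price-elastic here (demand slope 4 vs supply slope 3).

Suppliers bear the larger share: $12 per book.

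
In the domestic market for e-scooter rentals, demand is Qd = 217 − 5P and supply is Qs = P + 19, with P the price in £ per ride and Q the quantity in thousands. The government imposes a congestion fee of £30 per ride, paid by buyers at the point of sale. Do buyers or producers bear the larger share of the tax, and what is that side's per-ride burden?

Without the tax, 217 − 5P = P + 19 gives 6P = 198, so P* = £33 and Q* = 52.
With the tax collected from buyers, demand (in seller-price terms) shifts: Qd = 217 − 5(P + 30).
Solving gives Q = 27 with buyers paying £38 and producers receiving £8 (the £30 wedge).
Per-ride burden: buyers £5, producers £25.
Producers take the larger share because supply is less price-elastic here (demand slope 5 vs supply slope 1).
The less price-elastic side of the market bears the larger share of a per-unit tax.

Producers bear the larger share: £25 per ride.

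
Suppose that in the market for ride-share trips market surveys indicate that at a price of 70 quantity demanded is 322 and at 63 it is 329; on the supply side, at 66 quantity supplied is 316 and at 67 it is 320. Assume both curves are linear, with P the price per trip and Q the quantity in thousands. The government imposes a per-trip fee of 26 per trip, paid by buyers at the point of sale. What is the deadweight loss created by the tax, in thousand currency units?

Demand slope: (329 − 322)/(63 − 70) = -1, so Qd = 392 − P.
Supply slope: (320 − 316)/(67 − 66) = 4, so Qs = 4P + 52.
Before the tax: set 392 − P = 4P + 52 → P* = 68, Q* = 324.
With the tax collected from buyers, demand (in seller-price terms) shifts: Qd = 392 − (P + 26).
Solving gives Q = 303.2 with buyers paying 88.8 and producers receiving 62.8 (the 26 wedge).
Quantity falls by |ΔQ| = |324 − 303.2| = 20.8.
DWL = ½ · t · |ΔQ| = ½ · 26 · 20.8 = 270.4.

Deadweight loss = 270.4 thousand.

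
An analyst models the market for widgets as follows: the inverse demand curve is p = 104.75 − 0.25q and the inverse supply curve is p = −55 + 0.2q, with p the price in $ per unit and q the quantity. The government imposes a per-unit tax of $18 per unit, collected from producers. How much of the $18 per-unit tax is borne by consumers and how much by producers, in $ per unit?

Rewrite in direct form: qd = 419 − 4p and qs = 5p + 275.
Before the tax: set 419 − 4p = 5p + 275 → p* = $16, q* = 355.
With the tax collected from producers, supply shifts: qs = 5(p − 18) + 275.
New equilibrium: consumers pay $26, producers receive $8, q = 315. (Wedge: pb − ps = 18.)
Burden on consumers: $10; on producers: $8. (They sum to $18.)

Consumers bear $10 per unit; producers bear $8 per unit.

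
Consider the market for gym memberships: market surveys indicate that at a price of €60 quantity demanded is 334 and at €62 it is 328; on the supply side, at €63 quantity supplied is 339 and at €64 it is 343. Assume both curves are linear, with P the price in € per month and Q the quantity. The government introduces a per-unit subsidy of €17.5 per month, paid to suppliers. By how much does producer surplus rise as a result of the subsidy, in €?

Producer surplus rises by €2595.

Demand slope: (328 − 334)/(62 − 60) = -3, so Qd = 514 − 3P.
Supply slope: (343 − 339)/(64 − 63) = 4, so Qs = 4P + 87.
Without the subsidy, 514 − 3P = 4P + 87 gives 7P = 427, so P* = €61 and Q* = 331.
With a per-unit subsidy paid to suppliers, each receives P + 17.5 per unit sold, so supply becomes Qs = 4(P + 17.5) + 87.
New equilibrium: buyers pay €51, suppliers receive €68.5, Q = 361. (Wedge: Pb − Ps = −17.5.)
ΔPS is the trapezoid between Q = 361 and Q = 331 of height €7.5: ½ · (331 + 361) · 7.5 = €2595.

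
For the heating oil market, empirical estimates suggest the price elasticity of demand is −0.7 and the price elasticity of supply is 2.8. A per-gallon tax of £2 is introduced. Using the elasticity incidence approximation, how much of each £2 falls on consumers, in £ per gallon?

Incidence ratio: consumers' share ≈ εs / (εs + |εd|) = 2.8 / (2.8 + 0.7) = 0.8.
So consumers bear ≈ 0.8 × £2 = £1.6; suppliers bear £0.4.

Consumers bear ≈ £1.6 per gallon.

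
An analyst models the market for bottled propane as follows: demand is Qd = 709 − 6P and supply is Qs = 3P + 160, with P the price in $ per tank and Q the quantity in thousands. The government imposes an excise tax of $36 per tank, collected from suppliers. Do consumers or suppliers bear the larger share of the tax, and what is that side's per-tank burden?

Suppliers bear the larger share: $24 per tank.

Without the tax, 709 − 6P = 3P + 160 gives 9P = 549, so P* = $61 and Q* = 343.
With the tax collected from suppliers, supply shifts: Qs = 3(P − 36) + 160.
New equilibrium: consumers pay $73, suppliers receive $37, Q = 271. (Wedge: Pb − Ps = 36.)
Per-tank burden: consumers $12, suppliers $24.
Suppliers take the larger share because supply is less price-elastic here (demand slope 6 vs supply slope 3).
The less price-elastic side of the market bears the larger share of a per-unit tax.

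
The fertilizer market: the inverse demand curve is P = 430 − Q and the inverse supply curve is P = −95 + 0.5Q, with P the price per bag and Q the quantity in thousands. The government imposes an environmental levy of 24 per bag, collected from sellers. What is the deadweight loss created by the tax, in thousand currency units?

Deadweight loss = 192 thousand.

Inverting to Q(P) form: Qd = 430 − P; Qs = 2P + 190.
Without the tax, 430 − P = 2P + 190 gives 3P = 240, so P* = 80 and Q* = 350.
With the tax collected from sellers, supply shifts: Qs = 2(P − 24) + 190.
Solving gives Q = 334 with buyers paying 96 and sellers receiving 72 (the 24 wedge).
Quantity falls by |ΔQ| = |350 − 334| = 16.
DWL = ½ · t · |ΔQ| = ½ · 24 · 16 = 192.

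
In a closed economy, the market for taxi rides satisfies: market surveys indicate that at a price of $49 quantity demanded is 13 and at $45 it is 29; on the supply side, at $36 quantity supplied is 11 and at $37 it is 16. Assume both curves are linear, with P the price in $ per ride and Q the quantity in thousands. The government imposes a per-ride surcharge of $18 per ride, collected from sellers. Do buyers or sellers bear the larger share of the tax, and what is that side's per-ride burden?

Demand slope: (29 − 13)/(45 − 49) = -4, so Qd = 209 − 4P.
Supply slope: (16 − 11)/(37 − 36) = 5, so Qs = 5P − 169.
Without the tax, 209 − 4P = 5P − 169 gives 9P = 378, so P* = $42 and Q* = 41.
With the tax collected from sellers, supply shifts: Qs = 5(P − 18) − 169.
Solving gives Q = 1 with buyers paying $52 and sellers receiving $34 (the $18 wedge).
Per-ride burden: buyers $10, sellers $8.
Buyers take the larger share because demand is less price-elastic here (demand slope 4 vs supply slope 5).

Buyers bear the larger share: $10 per ride.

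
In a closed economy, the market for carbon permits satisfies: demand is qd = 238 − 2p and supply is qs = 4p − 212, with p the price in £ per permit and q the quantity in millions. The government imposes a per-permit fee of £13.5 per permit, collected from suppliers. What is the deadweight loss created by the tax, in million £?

Deadweight loss = £121.5 million.

Before the tax: set 238 − 2p = 4p − 212 → p* = £75, q* = 88.
With the tax collected from suppliers, supply shifts: qs = 4(p − 13.5) − 212.
Solving gives q = 70 with buyers paying £84 and suppliers receiving £70.5 (the £13.5 wedge).
Quantity falls by |ΔQ| = |88 − 70| = 18.
DWL = ½ · t · |ΔQ| = ½ · 13.5 · 18 = £121.5.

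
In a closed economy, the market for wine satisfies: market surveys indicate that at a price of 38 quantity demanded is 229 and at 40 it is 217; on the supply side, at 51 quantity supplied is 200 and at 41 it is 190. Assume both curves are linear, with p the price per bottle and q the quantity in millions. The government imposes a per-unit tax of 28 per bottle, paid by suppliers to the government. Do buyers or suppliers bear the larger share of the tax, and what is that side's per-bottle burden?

Suppliers bear the larger share: 24 per bottle.

Demand slope: (217 − 229)/(40 − 38) = -6, so qd = 457 − 6p.
Supply slope: (190 − 200)/(41 − 51) = 1, so qs = p + 149.
Without the tax, 457 − 6p = p + 149 gives 7p = 308, so p* = 44 and q* = 193.
With the tax collected from suppliers, supply shifts: qs = (p − 28) + 149.
Solving gives q = 169 with buyers paying 48 and suppliers receiving 20 (the 28 wedge).
Per-bottle burden: buyers 4, suppliers 24.
Suppliers take the larger share because supply is less price-elastic here (demand slope 6 vs supply slope 1).
The less price-elastic side of the market bears the larger share of a per-unit tax.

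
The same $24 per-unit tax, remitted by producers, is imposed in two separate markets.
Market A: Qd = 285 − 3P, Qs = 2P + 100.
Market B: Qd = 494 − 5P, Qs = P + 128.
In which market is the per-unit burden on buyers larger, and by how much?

Market A, by $5.6.

Market A: pre-tax P* = $37, Q* = 174; post-tax Q = 145.2; per-unit burden on buyers = $9.6.
Market B: pre-tax P* = $61, Q* = 189; post-tax Q = 169; per-unit burden on buyers = $4.
Difference: $9.6 vs $4 → market A is larger by $5.6.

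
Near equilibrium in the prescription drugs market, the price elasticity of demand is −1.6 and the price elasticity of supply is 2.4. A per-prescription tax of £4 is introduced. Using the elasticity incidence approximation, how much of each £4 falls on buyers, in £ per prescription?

Incidence ratio: buyers' share ≈ εs / (εs + |εd|) = 2.4 / (2.4 + 1.6) = 0.6.
So buyers bear ≈ 0.6 × £4 = £2.4; sellers bear £1.6.

Buyers bear ≈ £2.4 per prescription.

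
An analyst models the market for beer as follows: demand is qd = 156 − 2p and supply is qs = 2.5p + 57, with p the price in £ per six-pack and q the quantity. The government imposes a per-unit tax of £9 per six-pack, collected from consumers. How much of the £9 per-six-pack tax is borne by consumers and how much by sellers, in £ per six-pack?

Consumers bear £5 per six-pack; sellers bear £4 per six-pack.

Before the tax: set 156 − 2p = 2.5p + 57 → p* = £22, q* = 112.
With the tax collected from consumers, demand (in seller-price terms) shifts: qd = 156 − 2(p + 9).
Solving gives q = 102 with consumers paying £27 and sellers receiving £18 (the £9 wedge).
Burden on consumers: £5; on sellers: £4. (They sum to £9.)
The less price-elastic side of the market bears the larger share of a per-unit tax.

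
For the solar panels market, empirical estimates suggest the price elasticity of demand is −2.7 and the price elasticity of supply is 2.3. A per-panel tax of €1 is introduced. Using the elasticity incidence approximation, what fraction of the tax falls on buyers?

Buyers' share ≈ 0.46.

Incidence ratio: buyers' share ≈ εs / (εs + |εd|) = 2.3 / (2.3 + 2.7) = 0.46.
Supply is the less elastic side, so buyers bear the smaller share.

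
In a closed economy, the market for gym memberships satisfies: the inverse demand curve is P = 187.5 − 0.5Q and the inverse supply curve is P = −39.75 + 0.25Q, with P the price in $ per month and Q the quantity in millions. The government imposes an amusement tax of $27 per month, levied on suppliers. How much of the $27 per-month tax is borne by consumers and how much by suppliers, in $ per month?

Consumers bear $18 per month; suppliers bear $9 per month.

Inverting to Q(P) form: Qd = 375 − 2P; Qs = 4P + 159.
Before the tax: set 375 − 2P = 4P + 159 → P* = $36, Q* = 303.
With the tax collected from suppliers, supply shifts: Qs = 4(P − 27) + 159.
New equilibrium: consumers pay $54, suppliers receive $27, Q = 267. (Wedge: Pb − Ps = 27.)
Burden on consumers: $18; on suppliers: $9. (They sum to $27.)
The less price-elastic side of the market bears the larger share of a per-unit tax.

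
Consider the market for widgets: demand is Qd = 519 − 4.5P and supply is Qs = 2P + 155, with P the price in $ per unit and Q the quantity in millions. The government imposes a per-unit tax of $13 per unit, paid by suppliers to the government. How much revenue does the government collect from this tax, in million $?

Before the tax: set 519 − 4.5P = 2P + 155 → P* = $56, Q* = 267.
With the tax collected from suppliers, supply shifts: Qs = 2(P − 13) + 155.
Solving gives Q = 249 with consumers paying $60 and suppliers receiving $47 (the $13 wedge).
Revenue = t · Q = 13 · 249 = $3237.

Tax revenue = $3237 million.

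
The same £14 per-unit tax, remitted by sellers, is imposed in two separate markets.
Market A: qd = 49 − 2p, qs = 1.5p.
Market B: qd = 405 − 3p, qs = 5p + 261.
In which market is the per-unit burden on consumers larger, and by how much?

Market B, by £2.75.

Market A: pre-tax p* = £14, q* = 21; post-tax q = 9; per-unit burden on consumers = £6.
Market B: pre-tax p* = £18, q* = 351; post-tax q = 324.75; per-unit burden on consumers = £8.75.
Difference: £6 vs £8.75 → market B is larger by £2.75.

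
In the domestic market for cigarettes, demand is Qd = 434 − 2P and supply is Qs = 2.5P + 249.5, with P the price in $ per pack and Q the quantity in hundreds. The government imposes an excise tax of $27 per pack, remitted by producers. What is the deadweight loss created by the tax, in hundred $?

Deadweight loss = $405 hundred.

Without the tax, 434 − 2P = 2.5P + 249.5 gives 4.5P = 184.5, so P* = $41 and Q* = 352.
With the tax collected from producers, supply shifts: Qs = 2.5(P − 27) + 249.5.
New equilibrium: buyers pay $56, producers receive $29, Q = 322. (Wedge: Pb − Ps = 27.)
Quantity falls by |ΔQ| = |352 − 322| = 30.
DWL = ½ · t · |ΔQ| = ½ · 27 · 30 = $405.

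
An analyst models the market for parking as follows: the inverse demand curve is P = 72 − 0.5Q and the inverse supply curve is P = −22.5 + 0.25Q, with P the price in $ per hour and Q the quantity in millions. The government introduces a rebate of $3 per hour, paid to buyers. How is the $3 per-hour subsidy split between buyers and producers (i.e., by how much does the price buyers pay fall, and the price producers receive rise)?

Buyers gain $2 per hour; producers gain $1 per hour.

Rewrite in direct form: Qd = 144 − 2P and Qs = 4P + 90.
Before the subsidy: set 144 − 2P = 4P + 90 → P* = $9, Q* = 126.
With a per-unit subsidy paid to buyers, each effectively pays P − 3, so demand becomes Qd = 144 − 2(P − 3).
New equilibrium: buyers pay $7, producers receive $10, Q = 130. (Wedge: Pb − Ps = −3.)
Gain to buyers: $2; to producers: $1. (They sum to $3.)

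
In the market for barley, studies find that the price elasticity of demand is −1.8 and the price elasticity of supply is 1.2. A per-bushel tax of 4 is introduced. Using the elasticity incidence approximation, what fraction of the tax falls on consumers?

Consumers' share ≈ 0.4.

Incidence ratio: consumers' share ≈ εs / (εs + |εd|) = 1.2 / (1.2 + 1.8) = 0.4.
Supply is the less elastic side, so consumers bear the smaller share.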